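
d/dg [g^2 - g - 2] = 2*g - 1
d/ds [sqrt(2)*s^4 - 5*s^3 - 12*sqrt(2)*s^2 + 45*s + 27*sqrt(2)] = 4*sqrt(2)*s^3 - 15*s^2 - 24*sqrt(2)*s + 45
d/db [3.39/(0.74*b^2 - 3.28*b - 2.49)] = (11.1192 - 5.0172*b)/(-0.74*b^2 + 3.28*b + 2.49)^2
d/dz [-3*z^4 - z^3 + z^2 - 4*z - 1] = -12*z^3 - 3*z^2 + 2*z - 4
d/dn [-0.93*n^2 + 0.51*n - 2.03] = 0.51 - 1.86*n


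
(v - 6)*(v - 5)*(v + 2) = v^3 - 9*v^2 + 8*v + 60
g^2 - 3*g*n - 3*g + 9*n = (g - 3)*(g - 3*n)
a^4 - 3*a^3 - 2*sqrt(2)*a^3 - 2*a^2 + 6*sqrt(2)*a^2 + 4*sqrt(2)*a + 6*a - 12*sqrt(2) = (a - 3)*(a - 2*sqrt(2))*(a - sqrt(2))*(a + sqrt(2))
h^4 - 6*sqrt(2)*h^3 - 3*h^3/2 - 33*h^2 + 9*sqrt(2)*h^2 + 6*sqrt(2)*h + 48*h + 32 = (h - 2)*(h + 1/2)*(h - 8*sqrt(2))*(h + 2*sqrt(2))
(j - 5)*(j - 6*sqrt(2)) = j^2 - 6*sqrt(2)*j - 5*j + 30*sqrt(2)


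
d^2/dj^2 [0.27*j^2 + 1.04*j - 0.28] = 0.540000000000000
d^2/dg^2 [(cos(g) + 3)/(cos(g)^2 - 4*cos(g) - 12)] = (-16*(1 - cos(g)^2)^2 - cos(g)^5 - 34*cos(g)^3 - 158*cos(g)^2 + 88)/((cos(g) - 6)^3*(cos(g) + 2)^3)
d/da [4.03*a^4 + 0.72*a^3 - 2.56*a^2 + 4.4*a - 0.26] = 16.12*a^3 + 2.16*a^2 - 5.12*a + 4.4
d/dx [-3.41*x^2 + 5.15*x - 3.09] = 5.15 - 6.82*x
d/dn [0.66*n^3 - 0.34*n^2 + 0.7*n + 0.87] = 1.98*n^2 - 0.68*n + 0.7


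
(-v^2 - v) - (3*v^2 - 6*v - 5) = -4*v^2 + 5*v + 5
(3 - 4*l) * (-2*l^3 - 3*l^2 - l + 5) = 8*l^4 + 6*l^3 - 5*l^2 - 23*l + 15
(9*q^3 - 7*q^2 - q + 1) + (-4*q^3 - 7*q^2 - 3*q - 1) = 5*q^3 - 14*q^2 - 4*q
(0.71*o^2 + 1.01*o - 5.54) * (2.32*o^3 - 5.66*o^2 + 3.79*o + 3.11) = 1.6472*o^5 - 1.6754*o^4 - 15.8785*o^3 + 37.3924*o^2 - 17.8555*o - 17.2294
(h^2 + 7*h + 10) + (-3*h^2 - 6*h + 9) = -2*h^2 + h + 19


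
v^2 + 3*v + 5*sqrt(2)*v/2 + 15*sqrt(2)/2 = (v + 3)*(v + 5*sqrt(2)/2)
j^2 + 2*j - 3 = (j - 1)*(j + 3)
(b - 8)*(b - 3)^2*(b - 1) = b^4 - 15*b^3 + 71*b^2 - 129*b + 72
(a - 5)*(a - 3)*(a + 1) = a^3 - 7*a^2 + 7*a + 15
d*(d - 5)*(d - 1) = d^3 - 6*d^2 + 5*d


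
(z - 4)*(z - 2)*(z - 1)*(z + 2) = z^4 - 5*z^3 + 20*z - 16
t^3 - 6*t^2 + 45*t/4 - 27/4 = (t - 3)*(t - 3/2)^2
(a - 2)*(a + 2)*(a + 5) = a^3 + 5*a^2 - 4*a - 20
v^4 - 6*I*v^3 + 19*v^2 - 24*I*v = v*(v - 8*I)*(v - I)*(v + 3*I)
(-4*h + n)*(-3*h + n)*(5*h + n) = 60*h^3 - 23*h^2*n - 2*h*n^2 + n^3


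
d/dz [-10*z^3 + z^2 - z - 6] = -30*z^2 + 2*z - 1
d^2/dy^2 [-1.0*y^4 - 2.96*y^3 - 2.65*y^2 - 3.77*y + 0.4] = -12.0*y^2 - 17.76*y - 5.3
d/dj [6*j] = 6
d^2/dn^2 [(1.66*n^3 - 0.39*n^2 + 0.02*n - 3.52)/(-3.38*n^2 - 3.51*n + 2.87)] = (-5.6843418860808e-14*n^5 - 8.5265128291212e-14*n^4 - 82.819464*n^3 + 364.316784*n^2 + 167.35986*n + 161.047562)/(38.614472*n^6 + 120.298932*n^5 + 26.56173*n^4 - 161.051085*n^3 - 22.553895*n^2 + 86.734557*n - 23.639903)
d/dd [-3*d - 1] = -3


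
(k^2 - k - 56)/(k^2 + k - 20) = (k^2 - k - 56)/(k^2 + k - 20)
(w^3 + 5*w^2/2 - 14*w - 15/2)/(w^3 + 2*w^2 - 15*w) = (w + 1/2)/w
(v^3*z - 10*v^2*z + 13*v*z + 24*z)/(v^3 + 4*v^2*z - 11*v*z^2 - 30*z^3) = z*(v^3 - 10*v^2 + 13*v + 24)/(v^3 + 4*v^2*z - 11*v*z^2 - 30*z^3)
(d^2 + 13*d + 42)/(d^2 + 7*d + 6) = (d + 7)/(d + 1)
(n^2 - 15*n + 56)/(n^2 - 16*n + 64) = (n - 7)/(n - 8)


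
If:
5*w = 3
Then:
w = 3/5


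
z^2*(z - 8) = z^3 - 8*z^2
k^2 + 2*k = k*(k + 2)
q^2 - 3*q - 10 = (q - 5)*(q + 2)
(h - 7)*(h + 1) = h^2 - 6*h - 7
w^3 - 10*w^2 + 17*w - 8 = (w - 8)*(w - 1)^2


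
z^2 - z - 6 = (z - 3)*(z + 2)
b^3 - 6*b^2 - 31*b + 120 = (b - 8)*(b - 3)*(b + 5)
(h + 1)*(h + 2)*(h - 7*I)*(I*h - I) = I*h^4 + 7*h^3 + 2*I*h^3 + 14*h^2 - I*h^2 - 7*h - 2*I*h - 14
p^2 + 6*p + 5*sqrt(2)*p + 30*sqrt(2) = (p + 6)*(p + 5*sqrt(2))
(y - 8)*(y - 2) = y^2 - 10*y + 16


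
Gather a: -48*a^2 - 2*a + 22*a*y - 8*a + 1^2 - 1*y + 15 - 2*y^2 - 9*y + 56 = -48*a^2 + a*(22*y - 10) - 2*y^2 - 10*y + 72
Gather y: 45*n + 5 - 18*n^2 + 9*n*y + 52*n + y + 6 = -18*n^2 + 97*n + y*(9*n + 1) + 11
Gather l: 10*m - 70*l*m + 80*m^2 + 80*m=-70*l*m + 80*m^2 + 90*m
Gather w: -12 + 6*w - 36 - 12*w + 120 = 72 - 6*w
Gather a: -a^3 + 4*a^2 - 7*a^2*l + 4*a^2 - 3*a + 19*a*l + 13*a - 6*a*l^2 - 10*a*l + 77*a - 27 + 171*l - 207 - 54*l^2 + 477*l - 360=-a^3 + a^2*(8 - 7*l) + a*(-6*l^2 + 9*l + 87) - 54*l^2 + 648*l - 594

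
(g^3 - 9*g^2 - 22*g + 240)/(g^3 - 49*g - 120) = (g - 6)/(g + 3)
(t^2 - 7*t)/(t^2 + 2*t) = (t - 7)/(t + 2)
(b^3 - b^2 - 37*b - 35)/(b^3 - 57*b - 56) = (b^2 - 2*b - 35)/(b^2 - b - 56)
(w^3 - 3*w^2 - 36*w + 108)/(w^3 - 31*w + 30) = (w^2 - 9*w + 18)/(w^2 - 6*w + 5)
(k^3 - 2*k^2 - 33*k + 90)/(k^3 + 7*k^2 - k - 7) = (k^3 - 2*k^2 - 33*k + 90)/(k^3 + 7*k^2 - k - 7)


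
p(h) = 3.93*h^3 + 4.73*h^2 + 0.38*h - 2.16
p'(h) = 11.79*h^2 + 9.46*h + 0.38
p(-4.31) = -230.58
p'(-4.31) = 178.62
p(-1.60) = -6.76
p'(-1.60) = 15.43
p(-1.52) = -5.61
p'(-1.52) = 13.24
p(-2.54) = -37.01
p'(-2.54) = 52.42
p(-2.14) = -19.83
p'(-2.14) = 34.13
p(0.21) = -1.84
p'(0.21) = 2.89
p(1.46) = 20.71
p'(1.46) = 39.32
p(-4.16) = -204.81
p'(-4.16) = 165.06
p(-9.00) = -2487.42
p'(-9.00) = 870.23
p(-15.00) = -12207.36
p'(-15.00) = 2511.23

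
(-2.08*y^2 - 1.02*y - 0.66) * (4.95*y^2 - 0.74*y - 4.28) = -10.296*y^4 - 3.5098*y^3 + 6.3902*y^2 + 4.854*y + 2.8248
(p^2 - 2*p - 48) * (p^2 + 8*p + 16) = p^4 + 6*p^3 - 48*p^2 - 416*p - 768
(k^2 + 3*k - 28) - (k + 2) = k^2 + 2*k - 30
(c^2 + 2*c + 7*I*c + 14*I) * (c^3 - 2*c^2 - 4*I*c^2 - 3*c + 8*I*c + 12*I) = c^5 + 3*I*c^4 + 21*c^3 - 6*c^2 - 21*I*c^2 - 196*c - 18*I*c - 168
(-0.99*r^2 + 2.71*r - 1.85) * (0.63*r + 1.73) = -0.6237*r^3 - 0.00539999999999985*r^2 + 3.5228*r - 3.2005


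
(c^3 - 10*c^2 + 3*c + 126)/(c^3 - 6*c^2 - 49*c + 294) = (c + 3)/(c + 7)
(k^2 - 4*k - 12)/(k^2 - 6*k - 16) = (k - 6)/(k - 8)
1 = 1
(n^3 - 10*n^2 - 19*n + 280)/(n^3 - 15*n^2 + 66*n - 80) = (n^2 - 2*n - 35)/(n^2 - 7*n + 10)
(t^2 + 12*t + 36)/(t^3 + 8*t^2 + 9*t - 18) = (t + 6)/(t^2 + 2*t - 3)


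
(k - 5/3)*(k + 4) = k^2 + 7*k/3 - 20/3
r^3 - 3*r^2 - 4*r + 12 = (r - 3)*(r - 2)*(r + 2)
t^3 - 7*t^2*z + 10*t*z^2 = t*(t - 5*z)*(t - 2*z)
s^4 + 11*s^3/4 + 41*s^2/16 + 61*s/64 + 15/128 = (s + 1/4)*(s + 1/2)*(s + 3/4)*(s + 5/4)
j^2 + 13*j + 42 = (j + 6)*(j + 7)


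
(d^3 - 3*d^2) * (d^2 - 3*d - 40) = d^5 - 6*d^4 - 31*d^3 + 120*d^2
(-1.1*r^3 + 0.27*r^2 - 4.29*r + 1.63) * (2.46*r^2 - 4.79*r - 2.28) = -2.706*r^5 + 5.9332*r^4 - 9.3387*r^3 + 23.9433*r^2 + 1.9735*r - 3.7164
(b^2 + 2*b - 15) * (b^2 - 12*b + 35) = b^4 - 10*b^3 - 4*b^2 + 250*b - 525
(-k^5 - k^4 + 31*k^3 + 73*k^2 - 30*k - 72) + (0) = -k^5 - k^4 + 31*k^3 + 73*k^2 - 30*k - 72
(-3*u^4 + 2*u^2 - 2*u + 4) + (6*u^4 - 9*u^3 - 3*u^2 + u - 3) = 3*u^4 - 9*u^3 - u^2 - u + 1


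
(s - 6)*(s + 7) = s^2 + s - 42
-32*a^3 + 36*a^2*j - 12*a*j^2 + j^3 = (-8*a + j)*(-2*a + j)^2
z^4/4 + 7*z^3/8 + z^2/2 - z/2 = z*(z/4 + 1/2)*(z - 1/2)*(z + 2)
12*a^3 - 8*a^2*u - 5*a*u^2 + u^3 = (-6*a + u)*(-a + u)*(2*a + u)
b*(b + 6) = b^2 + 6*b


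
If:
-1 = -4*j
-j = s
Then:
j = 1/4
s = -1/4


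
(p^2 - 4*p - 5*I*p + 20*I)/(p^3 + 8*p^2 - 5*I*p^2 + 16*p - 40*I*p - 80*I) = (p - 4)/(p^2 + 8*p + 16)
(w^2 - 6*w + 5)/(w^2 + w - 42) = (w^2 - 6*w + 5)/(w^2 + w - 42)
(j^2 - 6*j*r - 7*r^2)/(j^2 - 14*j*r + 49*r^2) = (-j - r)/(-j + 7*r)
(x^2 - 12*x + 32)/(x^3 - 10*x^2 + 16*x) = (x - 4)/(x*(x - 2))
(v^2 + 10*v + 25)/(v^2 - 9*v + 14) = (v^2 + 10*v + 25)/(v^2 - 9*v + 14)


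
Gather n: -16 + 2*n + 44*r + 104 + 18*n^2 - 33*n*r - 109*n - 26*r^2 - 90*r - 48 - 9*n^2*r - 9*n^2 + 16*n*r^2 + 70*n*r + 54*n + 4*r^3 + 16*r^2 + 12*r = n^2*(9 - 9*r) + n*(16*r^2 + 37*r - 53) + 4*r^3 - 10*r^2 - 34*r + 40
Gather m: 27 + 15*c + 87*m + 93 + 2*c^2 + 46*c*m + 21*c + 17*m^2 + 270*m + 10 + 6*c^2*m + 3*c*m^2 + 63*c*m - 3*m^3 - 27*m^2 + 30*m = 2*c^2 + 36*c - 3*m^3 + m^2*(3*c - 10) + m*(6*c^2 + 109*c + 387) + 130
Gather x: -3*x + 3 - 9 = -3*x - 6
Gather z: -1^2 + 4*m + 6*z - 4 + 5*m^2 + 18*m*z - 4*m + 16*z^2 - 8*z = 5*m^2 + 16*z^2 + z*(18*m - 2) - 5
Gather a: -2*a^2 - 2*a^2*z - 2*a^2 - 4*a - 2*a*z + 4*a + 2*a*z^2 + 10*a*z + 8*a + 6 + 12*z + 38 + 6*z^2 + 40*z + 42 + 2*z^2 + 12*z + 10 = a^2*(-2*z - 4) + a*(2*z^2 + 8*z + 8) + 8*z^2 + 64*z + 96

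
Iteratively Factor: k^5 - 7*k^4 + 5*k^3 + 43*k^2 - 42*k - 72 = (k + 1)*(k^4 - 8*k^3 + 13*k^2 + 30*k - 72) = (k - 4)*(k + 1)*(k^3 - 4*k^2 - 3*k + 18) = (k - 4)*(k + 1)*(k + 2)*(k^2 - 6*k + 9) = (k - 4)*(k - 3)*(k + 1)*(k + 2)*(k - 3)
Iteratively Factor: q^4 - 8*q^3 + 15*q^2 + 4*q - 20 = (q - 5)*(q^3 - 3*q^2 + 4) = (q - 5)*(q - 2)*(q^2 - q - 2) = (q - 5)*(q - 2)^2*(q + 1)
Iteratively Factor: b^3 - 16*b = (b)*(b^2 - 16) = b*(b + 4)*(b - 4)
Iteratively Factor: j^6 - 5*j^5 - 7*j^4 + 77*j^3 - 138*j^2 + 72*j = (j - 2)*(j^5 - 3*j^4 - 13*j^3 + 51*j^2 - 36*j) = (j - 3)*(j - 2)*(j^4 - 13*j^2 + 12*j) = (j - 3)^2*(j - 2)*(j^3 + 3*j^2 - 4*j) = (j - 3)^2*(j - 2)*(j - 1)*(j^2 + 4*j) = (j - 3)^2*(j - 2)*(j - 1)*(j + 4)*(j)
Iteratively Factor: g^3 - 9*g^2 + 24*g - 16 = (g - 1)*(g^2 - 8*g + 16) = (g - 4)*(g - 1)*(g - 4)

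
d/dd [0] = 0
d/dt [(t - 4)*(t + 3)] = 2*t - 1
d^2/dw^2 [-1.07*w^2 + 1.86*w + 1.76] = -2.14000000000000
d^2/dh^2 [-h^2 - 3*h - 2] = -2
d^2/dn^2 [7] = 0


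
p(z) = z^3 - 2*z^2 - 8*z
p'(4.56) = 36.14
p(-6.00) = -240.00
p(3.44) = -10.48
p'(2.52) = 0.97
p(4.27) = 7.23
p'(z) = 3*z^2 - 4*z - 8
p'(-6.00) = 124.00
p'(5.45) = 59.31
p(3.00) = -15.00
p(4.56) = 16.75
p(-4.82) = -119.88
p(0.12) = -0.99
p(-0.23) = 1.72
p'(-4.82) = 80.98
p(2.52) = -16.86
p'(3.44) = 13.74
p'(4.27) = 29.62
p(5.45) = 58.87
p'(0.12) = -8.44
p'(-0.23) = -6.92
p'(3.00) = 7.00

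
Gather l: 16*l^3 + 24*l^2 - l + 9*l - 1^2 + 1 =16*l^3 + 24*l^2 + 8*l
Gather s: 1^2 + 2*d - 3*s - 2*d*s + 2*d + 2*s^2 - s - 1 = 4*d + 2*s^2 + s*(-2*d - 4)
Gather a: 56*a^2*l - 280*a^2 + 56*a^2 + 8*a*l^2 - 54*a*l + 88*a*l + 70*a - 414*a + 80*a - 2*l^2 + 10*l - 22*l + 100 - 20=a^2*(56*l - 224) + a*(8*l^2 + 34*l - 264) - 2*l^2 - 12*l + 80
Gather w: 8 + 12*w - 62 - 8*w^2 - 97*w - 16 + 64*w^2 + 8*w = 56*w^2 - 77*w - 70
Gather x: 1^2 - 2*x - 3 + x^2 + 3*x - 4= x^2 + x - 6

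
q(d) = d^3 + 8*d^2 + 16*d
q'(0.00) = 16.00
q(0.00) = 0.00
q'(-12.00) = 256.00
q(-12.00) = -768.00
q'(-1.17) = 1.39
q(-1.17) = -9.37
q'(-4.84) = 8.84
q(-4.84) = -3.42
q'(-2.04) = -4.16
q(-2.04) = -7.84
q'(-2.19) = -4.65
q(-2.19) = -7.17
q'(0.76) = 29.89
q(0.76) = 17.22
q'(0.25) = 20.19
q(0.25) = 4.52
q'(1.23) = 40.22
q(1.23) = 33.64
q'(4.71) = 157.91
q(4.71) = 357.32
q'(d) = 3*d^2 + 16*d + 16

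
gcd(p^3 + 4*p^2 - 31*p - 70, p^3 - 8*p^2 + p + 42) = p + 2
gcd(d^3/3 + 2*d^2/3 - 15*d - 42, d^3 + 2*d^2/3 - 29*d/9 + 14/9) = 1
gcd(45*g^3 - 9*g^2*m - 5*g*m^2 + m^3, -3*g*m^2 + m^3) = 3*g - m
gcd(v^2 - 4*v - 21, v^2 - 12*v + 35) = v - 7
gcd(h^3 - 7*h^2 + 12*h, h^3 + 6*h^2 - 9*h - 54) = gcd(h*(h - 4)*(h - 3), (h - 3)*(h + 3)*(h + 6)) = h - 3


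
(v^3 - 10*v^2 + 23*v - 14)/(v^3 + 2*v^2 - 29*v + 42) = (v^2 - 8*v + 7)/(v^2 + 4*v - 21)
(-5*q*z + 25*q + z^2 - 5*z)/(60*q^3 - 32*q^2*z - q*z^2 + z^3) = (z - 5)/(-12*q^2 + 4*q*z + z^2)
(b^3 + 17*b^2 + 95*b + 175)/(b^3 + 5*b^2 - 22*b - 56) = (b^2 + 10*b + 25)/(b^2 - 2*b - 8)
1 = 1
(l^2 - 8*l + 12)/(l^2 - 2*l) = (l - 6)/l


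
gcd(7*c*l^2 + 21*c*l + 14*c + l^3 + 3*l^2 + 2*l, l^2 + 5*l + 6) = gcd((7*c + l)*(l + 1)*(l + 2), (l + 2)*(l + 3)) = l + 2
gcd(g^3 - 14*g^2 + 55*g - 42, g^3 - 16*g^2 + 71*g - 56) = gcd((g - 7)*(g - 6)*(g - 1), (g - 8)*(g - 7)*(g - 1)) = g^2 - 8*g + 7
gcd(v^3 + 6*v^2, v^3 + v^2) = v^2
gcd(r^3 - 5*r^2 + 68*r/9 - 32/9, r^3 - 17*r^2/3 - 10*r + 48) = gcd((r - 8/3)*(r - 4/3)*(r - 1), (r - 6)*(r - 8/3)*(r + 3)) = r - 8/3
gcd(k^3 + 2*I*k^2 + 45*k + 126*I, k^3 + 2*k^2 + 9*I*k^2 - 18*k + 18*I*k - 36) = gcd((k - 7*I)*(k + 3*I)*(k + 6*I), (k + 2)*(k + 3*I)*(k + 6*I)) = k^2 + 9*I*k - 18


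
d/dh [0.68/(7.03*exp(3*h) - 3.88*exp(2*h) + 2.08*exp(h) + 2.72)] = (-14.3412*exp(2*h) + 5.2768*exp(h) - 1.4144)*exp(h)/(7.03*exp(3*h) - 3.88*exp(2*h) + 2.08*exp(h) + 2.72)^2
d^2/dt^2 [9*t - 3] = 0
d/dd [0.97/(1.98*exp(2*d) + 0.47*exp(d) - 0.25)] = (-3.8412*exp(d) - 0.4559)*exp(d)/(1.98*exp(2*d) + 0.47*exp(d) - 0.25)^2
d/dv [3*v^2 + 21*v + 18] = 6*v + 21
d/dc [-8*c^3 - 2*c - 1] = -24*c^2 - 2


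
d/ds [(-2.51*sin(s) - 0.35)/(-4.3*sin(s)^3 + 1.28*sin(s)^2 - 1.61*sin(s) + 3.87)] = (-21.586*sin(s)^3 - 1.3022*sin(s)^2 + 0.896*sin(s) - 10.2772)*cos(s)/(18.49*sin(s)^6 - 11.008*sin(s)^5 + 15.4844*sin(s)^4 - 37.4036*sin(s)^3 + 12.4993*sin(s)^2 - 12.4614*sin(s) + 14.9769)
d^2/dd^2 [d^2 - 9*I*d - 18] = 2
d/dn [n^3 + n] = 3*n^2 + 1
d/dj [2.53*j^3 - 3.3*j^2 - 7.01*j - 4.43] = 7.59*j^2 - 6.6*j - 7.01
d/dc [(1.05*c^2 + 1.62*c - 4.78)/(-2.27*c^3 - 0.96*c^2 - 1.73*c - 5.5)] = (2.3835*c^4 + 7.3548*c^3 - 32.8131*c^2 - 20.7276*c - 17.1794)/(5.1529*c^6 + 4.3584*c^5 + 8.7758*c^4 + 28.2916*c^3 + 13.5529*c^2 + 19.03*c + 30.25)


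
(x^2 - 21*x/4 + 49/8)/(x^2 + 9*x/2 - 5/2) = (8*x^2 - 42*x + 49)/(4*(2*x^2 + 9*x - 5))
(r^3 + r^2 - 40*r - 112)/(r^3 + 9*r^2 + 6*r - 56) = (r^2 - 3*r - 28)/(r^2 + 5*r - 14)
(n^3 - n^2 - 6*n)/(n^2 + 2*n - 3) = n*(n^2 - n - 6)/(n^2 + 2*n - 3)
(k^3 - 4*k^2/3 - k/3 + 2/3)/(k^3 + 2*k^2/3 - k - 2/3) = (k - 1)/(k + 1)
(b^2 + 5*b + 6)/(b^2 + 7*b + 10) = (b + 3)/(b + 5)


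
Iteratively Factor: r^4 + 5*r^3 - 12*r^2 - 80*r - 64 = (r + 4)*(r^3 + r^2 - 16*r - 16) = (r + 4)^2*(r^2 - 3*r - 4) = (r - 4)*(r + 4)^2*(r + 1)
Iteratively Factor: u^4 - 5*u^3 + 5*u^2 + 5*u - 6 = (u - 2)*(u^3 - 3*u^2 - u + 3) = (u - 2)*(u + 1)*(u^2 - 4*u + 3) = (u - 2)*(u - 1)*(u + 1)*(u - 3)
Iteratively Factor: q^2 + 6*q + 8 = (q + 2)*(q + 4)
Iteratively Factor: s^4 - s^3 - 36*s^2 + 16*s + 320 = (s - 4)*(s^3 + 3*s^2 - 24*s - 80) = (s - 4)*(s + 4)*(s^2 - s - 20) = (s - 5)*(s - 4)*(s + 4)*(s + 4)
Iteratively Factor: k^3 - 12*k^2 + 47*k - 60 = (k - 3)*(k^2 - 9*k + 20) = (k - 5)*(k - 3)*(k - 4)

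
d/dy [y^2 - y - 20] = 2*y - 1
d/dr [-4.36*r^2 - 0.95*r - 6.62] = -8.72*r - 0.95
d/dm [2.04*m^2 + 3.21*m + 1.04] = 4.08*m + 3.21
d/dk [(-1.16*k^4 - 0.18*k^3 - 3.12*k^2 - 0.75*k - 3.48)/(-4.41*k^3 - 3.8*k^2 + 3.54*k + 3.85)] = (5.1156*k^6 + 8.816*k^5 - 25.3944*k^4 - 25.7534*k^3 - 62.0142*k^2 - 50.472*k + 9.4317)/(19.4481*k^6 + 33.516*k^5 - 16.7828*k^4 - 60.861*k^3 - 16.7284*k^2 + 27.258*k + 14.8225)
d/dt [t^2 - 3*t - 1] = 2*t - 3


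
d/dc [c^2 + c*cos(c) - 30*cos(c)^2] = -c*sin(c) + 2*c + 30*sin(2*c) + cos(c)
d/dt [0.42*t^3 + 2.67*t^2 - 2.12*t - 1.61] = 1.26*t^2 + 5.34*t - 2.12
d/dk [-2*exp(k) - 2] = -2*exp(k)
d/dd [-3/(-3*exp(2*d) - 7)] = -18*exp(2*d)/(3*exp(2*d) + 7)^2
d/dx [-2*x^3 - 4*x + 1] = -6*x^2 - 4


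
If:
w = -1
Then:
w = -1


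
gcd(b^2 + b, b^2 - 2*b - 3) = b + 1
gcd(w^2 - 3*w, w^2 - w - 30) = 1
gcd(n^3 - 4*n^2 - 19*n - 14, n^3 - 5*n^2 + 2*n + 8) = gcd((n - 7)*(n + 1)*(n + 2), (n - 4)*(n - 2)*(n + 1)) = n + 1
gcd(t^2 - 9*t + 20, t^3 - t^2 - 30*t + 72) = t - 4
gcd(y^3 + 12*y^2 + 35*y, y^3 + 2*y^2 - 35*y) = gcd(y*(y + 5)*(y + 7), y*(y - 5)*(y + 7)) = y^2 + 7*y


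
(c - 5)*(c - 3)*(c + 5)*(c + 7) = c^4 + 4*c^3 - 46*c^2 - 100*c + 525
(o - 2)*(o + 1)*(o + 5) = o^3 + 4*o^2 - 7*o - 10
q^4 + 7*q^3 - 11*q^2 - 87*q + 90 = (q - 3)*(q - 1)*(q + 5)*(q + 6)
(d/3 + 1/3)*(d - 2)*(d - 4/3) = d^3/3 - 7*d^2/9 - 2*d/9 + 8/9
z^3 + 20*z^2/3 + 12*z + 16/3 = (z + 2/3)*(z + 2)*(z + 4)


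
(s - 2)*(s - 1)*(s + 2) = s^3 - s^2 - 4*s + 4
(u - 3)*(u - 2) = u^2 - 5*u + 6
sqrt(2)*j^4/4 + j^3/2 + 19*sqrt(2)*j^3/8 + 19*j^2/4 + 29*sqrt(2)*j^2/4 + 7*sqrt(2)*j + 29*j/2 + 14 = (j/2 + 1)*(j + 7/2)*(j + 4)*(sqrt(2)*j/2 + 1)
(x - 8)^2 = x^2 - 16*x + 64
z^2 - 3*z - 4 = (z - 4)*(z + 1)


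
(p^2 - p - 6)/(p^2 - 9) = (p + 2)/(p + 3)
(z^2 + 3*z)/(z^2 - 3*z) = (z + 3)/(z - 3)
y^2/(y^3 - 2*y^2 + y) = y/(y^2 - 2*y + 1)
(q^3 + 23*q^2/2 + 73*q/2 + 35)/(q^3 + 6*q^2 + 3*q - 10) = (2*q^2 + 19*q + 35)/(2*(q^2 + 4*q - 5))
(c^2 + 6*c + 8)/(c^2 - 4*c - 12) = (c + 4)/(c - 6)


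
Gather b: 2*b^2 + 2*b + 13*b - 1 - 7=2*b^2 + 15*b - 8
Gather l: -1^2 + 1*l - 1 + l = 2*l - 2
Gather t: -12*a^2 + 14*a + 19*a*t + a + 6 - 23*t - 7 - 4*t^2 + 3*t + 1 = -12*a^2 + 15*a - 4*t^2 + t*(19*a - 20)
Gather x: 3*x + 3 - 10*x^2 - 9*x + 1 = -10*x^2 - 6*x + 4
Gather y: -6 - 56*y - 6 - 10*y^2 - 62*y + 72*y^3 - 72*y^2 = 72*y^3 - 82*y^2 - 118*y - 12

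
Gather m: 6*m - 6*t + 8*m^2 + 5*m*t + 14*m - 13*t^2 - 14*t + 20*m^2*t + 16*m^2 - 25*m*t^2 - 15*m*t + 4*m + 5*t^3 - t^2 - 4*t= m^2*(20*t + 24) + m*(-25*t^2 - 10*t + 24) + 5*t^3 - 14*t^2 - 24*t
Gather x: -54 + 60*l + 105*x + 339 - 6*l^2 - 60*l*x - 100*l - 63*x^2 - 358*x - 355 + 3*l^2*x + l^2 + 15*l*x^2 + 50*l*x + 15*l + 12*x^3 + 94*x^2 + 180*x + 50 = -5*l^2 - 25*l + 12*x^3 + x^2*(15*l + 31) + x*(3*l^2 - 10*l - 73) - 20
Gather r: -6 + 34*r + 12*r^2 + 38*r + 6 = 12*r^2 + 72*r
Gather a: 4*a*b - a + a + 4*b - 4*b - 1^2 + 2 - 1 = 4*a*b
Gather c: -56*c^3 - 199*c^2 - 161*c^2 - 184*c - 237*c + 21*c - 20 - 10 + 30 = -56*c^3 - 360*c^2 - 400*c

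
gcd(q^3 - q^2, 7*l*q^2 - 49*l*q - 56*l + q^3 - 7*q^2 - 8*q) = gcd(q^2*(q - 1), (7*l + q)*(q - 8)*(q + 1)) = 1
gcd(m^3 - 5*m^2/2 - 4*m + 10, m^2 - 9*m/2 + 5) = m^2 - 9*m/2 + 5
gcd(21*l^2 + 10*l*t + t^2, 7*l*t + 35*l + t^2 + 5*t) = 7*l + t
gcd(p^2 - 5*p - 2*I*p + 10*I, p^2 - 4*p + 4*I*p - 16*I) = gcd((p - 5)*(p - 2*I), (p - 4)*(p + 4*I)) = 1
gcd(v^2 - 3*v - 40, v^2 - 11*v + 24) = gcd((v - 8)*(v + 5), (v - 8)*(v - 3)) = v - 8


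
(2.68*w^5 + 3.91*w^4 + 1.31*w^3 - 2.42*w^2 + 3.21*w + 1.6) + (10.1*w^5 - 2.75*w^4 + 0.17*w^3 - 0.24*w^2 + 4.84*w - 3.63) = 12.78*w^5 + 1.16*w^4 + 1.48*w^3 - 2.66*w^2 + 8.05*w - 2.03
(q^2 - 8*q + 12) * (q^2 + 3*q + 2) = q^4 - 5*q^3 - 10*q^2 + 20*q + 24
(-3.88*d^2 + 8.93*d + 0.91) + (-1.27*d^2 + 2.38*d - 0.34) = -5.15*d^2 + 11.31*d + 0.57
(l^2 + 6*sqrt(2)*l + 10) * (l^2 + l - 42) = l^4 + l^3 + 6*sqrt(2)*l^3 - 32*l^2 + 6*sqrt(2)*l^2 - 252*sqrt(2)*l + 10*l - 420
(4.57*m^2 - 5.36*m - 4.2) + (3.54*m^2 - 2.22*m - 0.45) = 8.11*m^2 - 7.58*m - 4.65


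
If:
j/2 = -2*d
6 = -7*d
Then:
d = -6/7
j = 24/7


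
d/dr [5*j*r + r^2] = 5*j + 2*r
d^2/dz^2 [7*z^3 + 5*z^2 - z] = 42*z + 10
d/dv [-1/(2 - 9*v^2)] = -18*v/(9*v^2 - 2)^2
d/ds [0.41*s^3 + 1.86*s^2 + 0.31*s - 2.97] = 1.23*s^2 + 3.72*s + 0.31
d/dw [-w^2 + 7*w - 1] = 7 - 2*w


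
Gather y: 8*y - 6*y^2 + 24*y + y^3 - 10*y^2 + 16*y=y^3 - 16*y^2 + 48*y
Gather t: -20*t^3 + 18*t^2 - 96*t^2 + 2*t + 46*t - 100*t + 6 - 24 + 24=-20*t^3 - 78*t^2 - 52*t + 6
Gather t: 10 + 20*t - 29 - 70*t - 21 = -50*t - 40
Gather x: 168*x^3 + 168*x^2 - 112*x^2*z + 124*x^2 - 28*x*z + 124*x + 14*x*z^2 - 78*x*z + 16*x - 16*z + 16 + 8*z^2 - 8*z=168*x^3 + x^2*(292 - 112*z) + x*(14*z^2 - 106*z + 140) + 8*z^2 - 24*z + 16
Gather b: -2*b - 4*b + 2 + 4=6 - 6*b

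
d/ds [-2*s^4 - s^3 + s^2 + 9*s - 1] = -8*s^3 - 3*s^2 + 2*s + 9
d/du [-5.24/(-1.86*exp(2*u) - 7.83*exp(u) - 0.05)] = (-19.4928*exp(u) - 41.0292)*exp(u)/(1.86*exp(2*u) + 7.83*exp(u) + 0.05)^2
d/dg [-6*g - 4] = -6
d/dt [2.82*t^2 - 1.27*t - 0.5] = 5.64*t - 1.27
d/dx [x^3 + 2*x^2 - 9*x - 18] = 3*x^2 + 4*x - 9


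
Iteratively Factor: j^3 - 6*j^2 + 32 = (j - 4)*(j^2 - 2*j - 8) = (j - 4)*(j + 2)*(j - 4)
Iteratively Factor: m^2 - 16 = (m - 4)*(m + 4)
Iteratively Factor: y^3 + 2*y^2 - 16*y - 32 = (y + 2)*(y^2 - 16) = (y - 4)*(y + 2)*(y + 4)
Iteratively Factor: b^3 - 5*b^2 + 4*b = (b)*(b^2 - 5*b + 4) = b*(b - 4)*(b - 1)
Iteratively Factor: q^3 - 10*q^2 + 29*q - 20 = (q - 1)*(q^2 - 9*q + 20) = (q - 5)*(q - 1)*(q - 4)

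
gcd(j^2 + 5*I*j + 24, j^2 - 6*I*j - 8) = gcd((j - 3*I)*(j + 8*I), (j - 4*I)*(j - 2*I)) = 1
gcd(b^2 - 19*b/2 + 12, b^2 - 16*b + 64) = b - 8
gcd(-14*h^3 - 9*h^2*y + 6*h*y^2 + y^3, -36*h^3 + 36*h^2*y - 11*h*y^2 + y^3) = -2*h + y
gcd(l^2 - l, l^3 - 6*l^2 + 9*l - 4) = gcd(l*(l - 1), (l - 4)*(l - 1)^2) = l - 1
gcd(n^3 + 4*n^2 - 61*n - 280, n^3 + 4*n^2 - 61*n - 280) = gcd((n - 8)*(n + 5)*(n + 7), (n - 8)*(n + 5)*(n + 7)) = n^3 + 4*n^2 - 61*n - 280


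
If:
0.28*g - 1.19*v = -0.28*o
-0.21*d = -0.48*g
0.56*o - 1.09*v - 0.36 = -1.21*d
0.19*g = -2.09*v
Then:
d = 0.39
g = 0.17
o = -0.24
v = -0.02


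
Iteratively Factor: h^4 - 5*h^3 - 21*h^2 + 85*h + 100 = (h - 5)*(h^3 - 21*h - 20) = (h - 5)*(h + 4)*(h^2 - 4*h - 5) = (h - 5)^2*(h + 4)*(h + 1)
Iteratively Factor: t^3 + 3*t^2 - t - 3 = (t + 3)*(t^2 - 1) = (t - 1)*(t + 3)*(t + 1)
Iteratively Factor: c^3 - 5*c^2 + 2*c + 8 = (c + 1)*(c^2 - 6*c + 8) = (c - 4)*(c + 1)*(c - 2)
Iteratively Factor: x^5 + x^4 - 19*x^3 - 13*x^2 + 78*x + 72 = (x + 2)*(x^4 - x^3 - 17*x^2 + 21*x + 36) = (x + 1)*(x + 2)*(x^3 - 2*x^2 - 15*x + 36) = (x - 3)*(x + 1)*(x + 2)*(x^2 + x - 12) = (x - 3)^2*(x + 1)*(x + 2)*(x + 4)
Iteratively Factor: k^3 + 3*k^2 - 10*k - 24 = (k - 3)*(k^2 + 6*k + 8) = (k - 3)*(k + 4)*(k + 2)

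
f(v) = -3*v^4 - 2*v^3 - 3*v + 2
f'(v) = -12*v^3 - 6*v^2 - 3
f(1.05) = -7.11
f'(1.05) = -23.51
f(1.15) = -9.74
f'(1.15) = -29.19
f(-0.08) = 2.24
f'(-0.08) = -3.03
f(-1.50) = -1.94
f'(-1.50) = 24.00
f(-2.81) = -132.24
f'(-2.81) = 215.88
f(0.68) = -1.31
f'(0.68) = -9.55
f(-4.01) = -632.72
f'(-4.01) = 674.29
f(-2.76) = -121.75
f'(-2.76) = 203.59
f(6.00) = -4336.00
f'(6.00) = -2811.00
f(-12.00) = -58714.00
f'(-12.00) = 19869.00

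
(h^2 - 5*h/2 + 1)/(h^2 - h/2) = (h - 2)/h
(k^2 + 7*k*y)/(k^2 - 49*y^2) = k/(k - 7*y)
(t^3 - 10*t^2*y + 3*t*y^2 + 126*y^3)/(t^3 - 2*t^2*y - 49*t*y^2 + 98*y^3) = (-t^2 + 3*t*y + 18*y^2)/(-t^2 - 5*t*y + 14*y^2)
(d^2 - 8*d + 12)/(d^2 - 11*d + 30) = (d - 2)/(d - 5)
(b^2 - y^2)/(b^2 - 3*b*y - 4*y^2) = (-b + y)/(-b + 4*y)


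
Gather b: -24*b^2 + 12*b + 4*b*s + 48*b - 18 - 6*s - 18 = -24*b^2 + b*(4*s + 60) - 6*s - 36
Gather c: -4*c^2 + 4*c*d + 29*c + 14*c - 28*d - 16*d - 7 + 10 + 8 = -4*c^2 + c*(4*d + 43) - 44*d + 11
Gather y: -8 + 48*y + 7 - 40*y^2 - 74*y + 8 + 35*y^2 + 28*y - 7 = -5*y^2 + 2*y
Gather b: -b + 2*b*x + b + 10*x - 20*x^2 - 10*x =2*b*x - 20*x^2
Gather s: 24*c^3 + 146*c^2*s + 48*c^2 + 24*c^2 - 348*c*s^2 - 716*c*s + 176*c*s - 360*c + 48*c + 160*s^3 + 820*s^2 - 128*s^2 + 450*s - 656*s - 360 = 24*c^3 + 72*c^2 - 312*c + 160*s^3 + s^2*(692 - 348*c) + s*(146*c^2 - 540*c - 206) - 360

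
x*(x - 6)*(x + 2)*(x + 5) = x^4 + x^3 - 32*x^2 - 60*x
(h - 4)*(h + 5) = h^2 + h - 20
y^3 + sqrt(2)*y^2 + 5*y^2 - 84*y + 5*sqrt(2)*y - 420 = (y + 5)*(y - 6*sqrt(2))*(y + 7*sqrt(2))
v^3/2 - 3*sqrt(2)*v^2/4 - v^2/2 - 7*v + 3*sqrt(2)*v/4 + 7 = (v/2 + sqrt(2))*(v - 1)*(v - 7*sqrt(2)/2)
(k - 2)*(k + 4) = k^2 + 2*k - 8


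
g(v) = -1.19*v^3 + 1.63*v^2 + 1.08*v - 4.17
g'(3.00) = -21.27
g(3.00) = -18.39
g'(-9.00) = -317.43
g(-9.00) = 985.65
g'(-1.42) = -10.75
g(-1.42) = 0.99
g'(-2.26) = -24.52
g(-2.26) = 15.45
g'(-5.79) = -137.48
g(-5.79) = 275.21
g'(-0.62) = -2.31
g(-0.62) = -3.93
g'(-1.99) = -19.54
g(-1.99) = 9.51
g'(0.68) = 1.65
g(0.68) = -3.06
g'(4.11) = -45.83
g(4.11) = -54.81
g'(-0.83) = -4.09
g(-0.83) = -3.26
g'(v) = -3.57*v^2 + 3.26*v + 1.08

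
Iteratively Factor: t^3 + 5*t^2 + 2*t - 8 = (t + 2)*(t^2 + 3*t - 4) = (t + 2)*(t + 4)*(t - 1)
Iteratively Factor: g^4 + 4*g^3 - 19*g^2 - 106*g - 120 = (g + 4)*(g^3 - 19*g - 30) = (g - 5)*(g + 4)*(g^2 + 5*g + 6) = (g - 5)*(g + 3)*(g + 4)*(g + 2)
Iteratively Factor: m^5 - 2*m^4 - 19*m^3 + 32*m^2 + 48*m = (m + 4)*(m^4 - 6*m^3 + 5*m^2 + 12*m) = (m - 4)*(m + 4)*(m^3 - 2*m^2 - 3*m) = m*(m - 4)*(m + 4)*(m^2 - 2*m - 3) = m*(m - 4)*(m - 3)*(m + 4)*(m + 1)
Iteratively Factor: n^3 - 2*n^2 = (n)*(n^2 - 2*n) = n*(n - 2)*(n)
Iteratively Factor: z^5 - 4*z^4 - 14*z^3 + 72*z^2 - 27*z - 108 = (z - 3)*(z^4 - z^3 - 17*z^2 + 21*z + 36) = (z - 3)*(z + 4)*(z^3 - 5*z^2 + 3*z + 9) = (z - 3)^2*(z + 4)*(z^2 - 2*z - 3) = (z - 3)^2*(z + 1)*(z + 4)*(z - 3)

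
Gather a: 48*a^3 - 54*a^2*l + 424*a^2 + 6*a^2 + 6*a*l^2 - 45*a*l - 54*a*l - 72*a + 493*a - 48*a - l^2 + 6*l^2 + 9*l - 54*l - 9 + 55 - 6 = 48*a^3 + a^2*(430 - 54*l) + a*(6*l^2 - 99*l + 373) + 5*l^2 - 45*l + 40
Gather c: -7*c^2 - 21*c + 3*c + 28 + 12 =-7*c^2 - 18*c + 40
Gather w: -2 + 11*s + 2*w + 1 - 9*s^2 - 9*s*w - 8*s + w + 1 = -9*s^2 + 3*s + w*(3 - 9*s)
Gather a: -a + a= 0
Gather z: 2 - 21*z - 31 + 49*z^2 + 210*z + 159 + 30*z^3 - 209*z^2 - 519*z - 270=30*z^3 - 160*z^2 - 330*z - 140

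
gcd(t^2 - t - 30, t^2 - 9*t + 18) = t - 6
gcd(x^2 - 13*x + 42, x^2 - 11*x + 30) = x - 6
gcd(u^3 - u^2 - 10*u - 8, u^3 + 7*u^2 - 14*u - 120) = u - 4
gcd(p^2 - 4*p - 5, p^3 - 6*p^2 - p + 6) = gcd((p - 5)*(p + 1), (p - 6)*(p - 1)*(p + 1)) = p + 1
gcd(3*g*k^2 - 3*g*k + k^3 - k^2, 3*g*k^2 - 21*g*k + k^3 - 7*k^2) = 3*g*k + k^2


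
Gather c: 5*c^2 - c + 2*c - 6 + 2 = 5*c^2 + c - 4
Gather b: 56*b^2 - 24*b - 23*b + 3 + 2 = 56*b^2 - 47*b + 5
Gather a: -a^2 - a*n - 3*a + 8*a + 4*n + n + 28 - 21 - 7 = -a^2 + a*(5 - n) + 5*n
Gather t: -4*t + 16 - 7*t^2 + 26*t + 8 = -7*t^2 + 22*t + 24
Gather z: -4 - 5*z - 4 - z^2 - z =-z^2 - 6*z - 8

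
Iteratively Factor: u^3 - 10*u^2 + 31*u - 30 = (u - 3)*(u^2 - 7*u + 10) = (u - 5)*(u - 3)*(u - 2)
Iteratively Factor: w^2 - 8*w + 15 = (w - 5)*(w - 3)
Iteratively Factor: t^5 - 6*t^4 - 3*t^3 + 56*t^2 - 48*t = (t - 4)*(t^4 - 2*t^3 - 11*t^2 + 12*t) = t*(t - 4)*(t^3 - 2*t^2 - 11*t + 12) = t*(t - 4)*(t - 1)*(t^2 - t - 12) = t*(t - 4)*(t - 1)*(t + 3)*(t - 4)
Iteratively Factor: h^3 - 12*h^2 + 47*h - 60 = (h - 5)*(h^2 - 7*h + 12) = (h - 5)*(h - 3)*(h - 4)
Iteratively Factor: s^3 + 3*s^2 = (s)*(s^2 + 3*s) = s*(s + 3)*(s)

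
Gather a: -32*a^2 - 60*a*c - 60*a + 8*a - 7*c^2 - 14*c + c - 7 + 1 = -32*a^2 + a*(-60*c - 52) - 7*c^2 - 13*c - 6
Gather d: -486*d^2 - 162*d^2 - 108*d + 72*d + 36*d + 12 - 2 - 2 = 8 - 648*d^2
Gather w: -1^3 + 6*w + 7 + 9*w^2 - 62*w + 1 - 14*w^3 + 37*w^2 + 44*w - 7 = -14*w^3 + 46*w^2 - 12*w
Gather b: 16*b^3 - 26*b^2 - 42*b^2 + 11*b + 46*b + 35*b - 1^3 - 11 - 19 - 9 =16*b^3 - 68*b^2 + 92*b - 40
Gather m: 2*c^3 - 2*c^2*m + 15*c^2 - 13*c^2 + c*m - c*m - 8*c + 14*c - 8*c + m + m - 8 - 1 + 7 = 2*c^3 + 2*c^2 - 2*c + m*(2 - 2*c^2) - 2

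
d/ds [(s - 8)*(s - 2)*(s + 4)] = 3*s^2 - 12*s - 24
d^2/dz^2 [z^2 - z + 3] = 2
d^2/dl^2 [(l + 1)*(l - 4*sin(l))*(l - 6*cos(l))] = 4*l^2*sin(l) + 6*l^2*cos(l) + 28*l*sin(l) - 48*l*sin(2*l) - 10*l*cos(l) + 6*l + 4*sin(l) - 20*cos(l) + 48*sqrt(2)*cos(2*l + pi/4) + 2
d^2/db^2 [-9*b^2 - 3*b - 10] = -18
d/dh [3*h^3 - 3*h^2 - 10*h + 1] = 9*h^2 - 6*h - 10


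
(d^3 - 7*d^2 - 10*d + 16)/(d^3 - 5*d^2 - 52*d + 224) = (d^2 + d - 2)/(d^2 + 3*d - 28)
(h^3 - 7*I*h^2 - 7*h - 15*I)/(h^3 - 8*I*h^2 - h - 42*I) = (h^2 - 4*I*h + 5)/(h^2 - 5*I*h + 14)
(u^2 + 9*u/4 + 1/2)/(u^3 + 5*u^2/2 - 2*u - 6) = (4*u + 1)/(2*(2*u^2 + u - 6))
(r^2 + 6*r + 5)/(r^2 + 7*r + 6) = (r + 5)/(r + 6)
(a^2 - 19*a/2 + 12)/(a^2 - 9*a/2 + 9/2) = (a - 8)/(a - 3)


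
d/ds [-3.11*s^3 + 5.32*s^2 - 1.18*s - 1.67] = -9.33*s^2 + 10.64*s - 1.18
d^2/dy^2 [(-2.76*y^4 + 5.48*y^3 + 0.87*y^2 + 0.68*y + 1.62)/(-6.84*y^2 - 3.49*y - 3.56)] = (258.256512*y^6 + 395.313696*y^5 + 604.94508*y^4 + 659.956159999999*y^3 - 316.411584*y^2 - 549.390288*y + 34.276892)/(320.013504*y^6 + 489.845232*y^5 + 749.60586*y^4 + 552.405925*y^3 + 390.14574*y^2 + 132.692592*y + 45.118016)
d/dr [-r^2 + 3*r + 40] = 3 - 2*r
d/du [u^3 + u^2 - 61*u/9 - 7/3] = 3*u^2 + 2*u - 61/9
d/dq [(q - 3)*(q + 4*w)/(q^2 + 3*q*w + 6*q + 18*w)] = (-(q - 3)*(q + 4*w)*(2*q + 3*w + 6) + (2*q + 4*w - 3)*(q^2 + 3*q*w + 6*q + 18*w))/(q^2 + 3*q*w + 6*q + 18*w)^2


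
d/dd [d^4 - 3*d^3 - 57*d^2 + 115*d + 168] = 4*d^3 - 9*d^2 - 114*d + 115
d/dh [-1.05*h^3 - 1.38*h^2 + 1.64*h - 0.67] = -3.15*h^2 - 2.76*h + 1.64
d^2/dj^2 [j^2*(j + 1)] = 6*j + 2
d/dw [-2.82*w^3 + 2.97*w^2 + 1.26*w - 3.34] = -8.46*w^2 + 5.94*w + 1.26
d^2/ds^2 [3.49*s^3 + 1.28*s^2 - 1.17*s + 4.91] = 20.94*s + 2.56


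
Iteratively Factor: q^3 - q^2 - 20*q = (q)*(q^2 - q - 20) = q*(q - 5)*(q + 4)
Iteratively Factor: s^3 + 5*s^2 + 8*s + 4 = (s + 2)*(s^2 + 3*s + 2) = (s + 2)^2*(s + 1)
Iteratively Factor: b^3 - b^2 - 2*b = (b - 2)*(b^2 + b) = (b - 2)*(b + 1)*(b)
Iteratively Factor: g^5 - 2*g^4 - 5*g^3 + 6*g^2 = (g)*(g^4 - 2*g^3 - 5*g^2 + 6*g) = g*(g - 3)*(g^3 + g^2 - 2*g) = g*(g - 3)*(g - 1)*(g^2 + 2*g) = g*(g - 3)*(g - 1)*(g + 2)*(g)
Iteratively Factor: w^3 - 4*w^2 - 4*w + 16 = (w - 4)*(w^2 - 4) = (w - 4)*(w + 2)*(w - 2)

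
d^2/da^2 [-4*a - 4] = 0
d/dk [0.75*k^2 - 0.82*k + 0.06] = 1.5*k - 0.82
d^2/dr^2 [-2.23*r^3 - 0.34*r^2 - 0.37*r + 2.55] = -13.38*r - 0.68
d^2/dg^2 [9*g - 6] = 0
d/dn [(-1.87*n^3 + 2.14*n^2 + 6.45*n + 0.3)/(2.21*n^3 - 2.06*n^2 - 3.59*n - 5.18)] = (-0.877200000000002*n^4 - 15.0824*n^3 + 32.6752*n^2 - 20.9344*n - 32.334)/(4.8841*n^6 - 9.1052*n^5 - 11.6242*n^4 - 8.1048*n^3 + 34.2297*n^2 + 37.1924*n + 26.8324)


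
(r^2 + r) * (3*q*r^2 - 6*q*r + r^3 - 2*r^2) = 3*q*r^4 - 3*q*r^3 - 6*q*r^2 + r^5 - r^4 - 2*r^3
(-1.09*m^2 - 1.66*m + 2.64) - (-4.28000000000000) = -1.09*m^2 - 1.66*m + 6.92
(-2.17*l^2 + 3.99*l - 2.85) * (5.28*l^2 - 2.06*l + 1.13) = -11.4576*l^4 + 25.5374*l^3 - 25.7195*l^2 + 10.3797*l - 3.2205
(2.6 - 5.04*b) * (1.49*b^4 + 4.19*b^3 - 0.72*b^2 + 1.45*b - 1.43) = -7.5096*b^5 - 17.2436*b^4 + 14.5228*b^3 - 9.18*b^2 + 10.9772*b - 3.718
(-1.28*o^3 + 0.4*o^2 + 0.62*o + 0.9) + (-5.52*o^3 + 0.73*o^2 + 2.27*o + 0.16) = -6.8*o^3 + 1.13*o^2 + 2.89*o + 1.06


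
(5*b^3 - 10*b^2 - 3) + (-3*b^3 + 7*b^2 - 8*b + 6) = 2*b^3 - 3*b^2 - 8*b + 3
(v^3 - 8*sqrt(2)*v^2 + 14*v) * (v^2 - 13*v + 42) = v^5 - 13*v^4 - 8*sqrt(2)*v^4 + 56*v^3 + 104*sqrt(2)*v^3 - 336*sqrt(2)*v^2 - 182*v^2 + 588*v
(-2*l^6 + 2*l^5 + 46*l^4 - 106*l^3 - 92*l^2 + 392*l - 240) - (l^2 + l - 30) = -2*l^6 + 2*l^5 + 46*l^4 - 106*l^3 - 93*l^2 + 391*l - 210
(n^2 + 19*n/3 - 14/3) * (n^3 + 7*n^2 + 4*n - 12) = n^5 + 40*n^4/3 + 131*n^3/3 - 58*n^2/3 - 284*n/3 + 56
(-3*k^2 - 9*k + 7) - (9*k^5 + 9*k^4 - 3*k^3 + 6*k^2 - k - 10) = -9*k^5 - 9*k^4 + 3*k^3 - 9*k^2 - 8*k + 17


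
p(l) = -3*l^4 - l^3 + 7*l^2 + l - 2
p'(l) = -12*l^3 - 3*l^2 + 14*l + 1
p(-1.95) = -13.29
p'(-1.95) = 51.27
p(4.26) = -936.02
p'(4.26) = -921.51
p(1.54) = -4.38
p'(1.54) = -28.38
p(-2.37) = -46.39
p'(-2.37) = 110.71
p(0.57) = 0.34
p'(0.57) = 5.78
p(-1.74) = -4.78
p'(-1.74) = 30.77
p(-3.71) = -426.65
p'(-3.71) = 520.55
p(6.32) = -4754.71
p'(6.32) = -3059.58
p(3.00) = -206.00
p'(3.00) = -308.00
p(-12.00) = -59486.00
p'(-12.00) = 20137.00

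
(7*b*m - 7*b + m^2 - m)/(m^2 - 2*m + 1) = (7*b + m)/(m - 1)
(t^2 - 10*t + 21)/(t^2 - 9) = (t - 7)/(t + 3)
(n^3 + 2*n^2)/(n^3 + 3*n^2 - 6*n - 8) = n^2*(n + 2)/(n^3 + 3*n^2 - 6*n - 8)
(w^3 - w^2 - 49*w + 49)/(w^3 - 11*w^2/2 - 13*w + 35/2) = 2*(w + 7)/(2*w + 5)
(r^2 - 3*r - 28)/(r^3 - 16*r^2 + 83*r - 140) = (r + 4)/(r^2 - 9*r + 20)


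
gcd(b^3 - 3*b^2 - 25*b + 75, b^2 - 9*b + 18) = b - 3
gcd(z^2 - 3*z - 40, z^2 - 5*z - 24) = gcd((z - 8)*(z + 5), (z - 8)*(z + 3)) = z - 8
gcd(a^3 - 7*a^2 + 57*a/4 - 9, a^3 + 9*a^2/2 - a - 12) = a - 3/2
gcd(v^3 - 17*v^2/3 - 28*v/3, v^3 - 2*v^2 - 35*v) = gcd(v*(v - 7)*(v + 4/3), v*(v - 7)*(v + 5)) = v^2 - 7*v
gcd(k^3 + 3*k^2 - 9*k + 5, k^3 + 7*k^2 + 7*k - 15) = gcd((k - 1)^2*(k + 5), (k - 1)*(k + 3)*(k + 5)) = k^2 + 4*k - 5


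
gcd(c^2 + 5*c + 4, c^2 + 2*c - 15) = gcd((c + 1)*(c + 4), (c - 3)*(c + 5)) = 1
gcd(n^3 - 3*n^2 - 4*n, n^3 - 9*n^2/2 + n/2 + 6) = n^2 - 3*n - 4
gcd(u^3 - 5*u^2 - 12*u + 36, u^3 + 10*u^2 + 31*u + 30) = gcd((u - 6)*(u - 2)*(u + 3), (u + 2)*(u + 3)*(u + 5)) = u + 3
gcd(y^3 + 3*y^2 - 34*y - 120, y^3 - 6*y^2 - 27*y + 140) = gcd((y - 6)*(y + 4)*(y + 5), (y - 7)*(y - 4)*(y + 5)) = y + 5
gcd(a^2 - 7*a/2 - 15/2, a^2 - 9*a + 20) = a - 5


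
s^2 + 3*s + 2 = (s + 1)*(s + 2)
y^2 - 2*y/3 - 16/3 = (y - 8/3)*(y + 2)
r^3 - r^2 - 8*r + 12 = (r - 2)^2*(r + 3)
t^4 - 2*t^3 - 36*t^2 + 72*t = t*(t - 6)*(t - 2)*(t + 6)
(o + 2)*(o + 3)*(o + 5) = o^3 + 10*o^2 + 31*o + 30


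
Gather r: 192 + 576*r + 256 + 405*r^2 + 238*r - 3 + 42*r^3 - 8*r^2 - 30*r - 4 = 42*r^3 + 397*r^2 + 784*r + 441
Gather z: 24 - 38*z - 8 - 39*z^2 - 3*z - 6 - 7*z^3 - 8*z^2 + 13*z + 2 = -7*z^3 - 47*z^2 - 28*z + 12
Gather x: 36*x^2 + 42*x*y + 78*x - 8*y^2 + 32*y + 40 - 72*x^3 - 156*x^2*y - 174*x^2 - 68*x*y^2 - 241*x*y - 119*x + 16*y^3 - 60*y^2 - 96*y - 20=-72*x^3 + x^2*(-156*y - 138) + x*(-68*y^2 - 199*y - 41) + 16*y^3 - 68*y^2 - 64*y + 20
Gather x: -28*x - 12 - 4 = -28*x - 16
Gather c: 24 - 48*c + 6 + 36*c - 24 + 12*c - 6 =0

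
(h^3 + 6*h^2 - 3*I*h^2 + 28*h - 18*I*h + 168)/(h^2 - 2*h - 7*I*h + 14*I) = (h^2 + h*(6 + 4*I) + 24*I)/(h - 2)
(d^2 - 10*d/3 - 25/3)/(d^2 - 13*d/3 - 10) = (d - 5)/(d - 6)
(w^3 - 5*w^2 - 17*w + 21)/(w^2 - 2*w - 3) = (-w^3 + 5*w^2 + 17*w - 21)/(-w^2 + 2*w + 3)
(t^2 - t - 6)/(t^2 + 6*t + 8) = (t - 3)/(t + 4)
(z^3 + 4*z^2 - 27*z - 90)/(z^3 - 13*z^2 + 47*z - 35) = (z^2 + 9*z + 18)/(z^2 - 8*z + 7)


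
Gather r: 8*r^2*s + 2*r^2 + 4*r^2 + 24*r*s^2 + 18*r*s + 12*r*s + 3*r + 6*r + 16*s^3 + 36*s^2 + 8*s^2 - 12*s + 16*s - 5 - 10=r^2*(8*s + 6) + r*(24*s^2 + 30*s + 9) + 16*s^3 + 44*s^2 + 4*s - 15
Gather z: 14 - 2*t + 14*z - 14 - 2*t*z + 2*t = z*(14 - 2*t)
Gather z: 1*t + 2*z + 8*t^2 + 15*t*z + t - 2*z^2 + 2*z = 8*t^2 + 2*t - 2*z^2 + z*(15*t + 4)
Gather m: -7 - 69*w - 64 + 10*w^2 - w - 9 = 10*w^2 - 70*w - 80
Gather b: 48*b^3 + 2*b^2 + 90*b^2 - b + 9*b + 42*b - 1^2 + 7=48*b^3 + 92*b^2 + 50*b + 6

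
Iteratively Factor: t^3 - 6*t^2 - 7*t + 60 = (t - 4)*(t^2 - 2*t - 15) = (t - 5)*(t - 4)*(t + 3)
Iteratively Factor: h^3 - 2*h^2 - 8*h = (h - 4)*(h^2 + 2*h) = h*(h - 4)*(h + 2)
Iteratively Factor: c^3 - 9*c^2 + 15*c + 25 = (c - 5)*(c^2 - 4*c - 5) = (c - 5)*(c + 1)*(c - 5)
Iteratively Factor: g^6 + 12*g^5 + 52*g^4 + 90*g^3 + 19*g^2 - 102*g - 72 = (g + 3)*(g^5 + 9*g^4 + 25*g^3 + 15*g^2 - 26*g - 24) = (g + 2)*(g + 3)*(g^4 + 7*g^3 + 11*g^2 - 7*g - 12) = (g - 1)*(g + 2)*(g + 3)*(g^3 + 8*g^2 + 19*g + 12) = (g - 1)*(g + 1)*(g + 2)*(g + 3)*(g^2 + 7*g + 12) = (g - 1)*(g + 1)*(g + 2)*(g + 3)^2*(g + 4)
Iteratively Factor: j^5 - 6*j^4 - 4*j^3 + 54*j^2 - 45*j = (j - 5)*(j^4 - j^3 - 9*j^2 + 9*j) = (j - 5)*(j - 3)*(j^3 + 2*j^2 - 3*j) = (j - 5)*(j - 3)*(j + 3)*(j^2 - j) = (j - 5)*(j - 3)*(j - 1)*(j + 3)*(j)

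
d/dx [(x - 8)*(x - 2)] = 2*x - 10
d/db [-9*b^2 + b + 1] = 1 - 18*b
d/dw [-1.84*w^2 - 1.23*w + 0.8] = -3.68*w - 1.23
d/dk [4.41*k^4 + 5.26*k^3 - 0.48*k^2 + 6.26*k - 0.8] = 17.64*k^3 + 15.78*k^2 - 0.96*k + 6.26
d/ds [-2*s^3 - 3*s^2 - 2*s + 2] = -6*s^2 - 6*s - 2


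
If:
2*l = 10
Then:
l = 5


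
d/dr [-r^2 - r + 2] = -2*r - 1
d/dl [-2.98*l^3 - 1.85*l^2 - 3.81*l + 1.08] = -8.94*l^2 - 3.7*l - 3.81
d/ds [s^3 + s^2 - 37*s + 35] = 3*s^2 + 2*s - 37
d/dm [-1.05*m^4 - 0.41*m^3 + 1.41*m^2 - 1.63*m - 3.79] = -4.2*m^3 - 1.23*m^2 + 2.82*m - 1.63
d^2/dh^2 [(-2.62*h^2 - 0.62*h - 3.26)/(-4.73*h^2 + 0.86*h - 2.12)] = (49.057668*h^3 + 279.980052*h^2 - 116.86884*h - 34.746336)/(105.823817*h^6 - 57.722082*h^5 + 152.786568*h^4 - 52.378472*h^3 + 68.479392*h^2 - 11.595552*h + 9.528128)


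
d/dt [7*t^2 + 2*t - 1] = 14*t + 2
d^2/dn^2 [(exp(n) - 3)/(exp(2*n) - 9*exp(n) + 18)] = (exp(n) + 6)*exp(n)/(exp(3*n) - 18*exp(2*n) + 108*exp(n) - 216)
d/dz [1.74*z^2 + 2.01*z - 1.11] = 3.48*z + 2.01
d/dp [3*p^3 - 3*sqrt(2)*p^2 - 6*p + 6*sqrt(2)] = 9*p^2 - 6*sqrt(2)*p - 6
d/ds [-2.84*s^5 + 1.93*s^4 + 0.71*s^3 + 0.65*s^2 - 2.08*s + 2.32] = -14.2*s^4 + 7.72*s^3 + 2.13*s^2 + 1.3*s - 2.08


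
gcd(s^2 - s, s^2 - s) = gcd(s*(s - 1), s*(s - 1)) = s^2 - s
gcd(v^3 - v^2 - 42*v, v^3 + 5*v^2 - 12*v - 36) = v + 6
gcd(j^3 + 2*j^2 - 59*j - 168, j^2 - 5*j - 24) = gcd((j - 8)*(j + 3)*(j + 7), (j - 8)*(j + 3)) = j^2 - 5*j - 24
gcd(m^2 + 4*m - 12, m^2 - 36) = m + 6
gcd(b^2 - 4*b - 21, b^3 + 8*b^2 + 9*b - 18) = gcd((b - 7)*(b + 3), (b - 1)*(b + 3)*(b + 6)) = b + 3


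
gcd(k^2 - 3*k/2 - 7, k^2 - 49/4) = k - 7/2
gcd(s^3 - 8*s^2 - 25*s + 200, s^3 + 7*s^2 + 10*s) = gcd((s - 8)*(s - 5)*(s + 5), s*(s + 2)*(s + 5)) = s + 5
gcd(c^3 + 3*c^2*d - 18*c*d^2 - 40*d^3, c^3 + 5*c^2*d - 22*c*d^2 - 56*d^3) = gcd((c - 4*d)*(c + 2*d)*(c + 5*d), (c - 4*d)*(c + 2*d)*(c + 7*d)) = c^2 - 2*c*d - 8*d^2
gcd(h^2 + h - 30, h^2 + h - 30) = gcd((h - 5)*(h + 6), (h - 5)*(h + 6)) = h^2 + h - 30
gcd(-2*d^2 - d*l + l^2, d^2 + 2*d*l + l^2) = d + l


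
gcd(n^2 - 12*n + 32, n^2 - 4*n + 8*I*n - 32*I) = n - 4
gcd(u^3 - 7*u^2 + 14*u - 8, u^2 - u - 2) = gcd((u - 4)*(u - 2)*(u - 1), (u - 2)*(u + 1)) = u - 2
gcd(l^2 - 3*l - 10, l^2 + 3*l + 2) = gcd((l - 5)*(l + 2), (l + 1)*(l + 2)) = l + 2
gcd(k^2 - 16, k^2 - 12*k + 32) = k - 4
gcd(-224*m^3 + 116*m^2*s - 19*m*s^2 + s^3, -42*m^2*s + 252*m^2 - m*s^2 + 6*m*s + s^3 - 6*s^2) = -7*m + s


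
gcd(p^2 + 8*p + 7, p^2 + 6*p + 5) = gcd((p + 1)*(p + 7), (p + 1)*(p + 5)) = p + 1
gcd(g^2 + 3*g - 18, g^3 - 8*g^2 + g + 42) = g - 3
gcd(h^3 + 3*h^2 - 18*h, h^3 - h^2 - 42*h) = h^2 + 6*h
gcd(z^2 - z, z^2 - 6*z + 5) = z - 1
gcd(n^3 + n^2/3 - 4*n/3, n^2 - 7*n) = n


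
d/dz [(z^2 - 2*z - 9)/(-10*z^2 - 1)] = 2*(-10*z^2 - 91*z + 1)/(100*z^4 + 20*z^2 + 1)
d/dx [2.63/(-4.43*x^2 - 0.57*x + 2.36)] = (23.3018*x + 1.4991)/(4.43*x^2 + 0.57*x - 2.36)^2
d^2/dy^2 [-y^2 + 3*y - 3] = -2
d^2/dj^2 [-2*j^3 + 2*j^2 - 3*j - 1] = 4 - 12*j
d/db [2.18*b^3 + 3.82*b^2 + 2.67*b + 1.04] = 6.54*b^2 + 7.64*b + 2.67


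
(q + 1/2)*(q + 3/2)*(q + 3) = q^3 + 5*q^2 + 27*q/4 + 9/4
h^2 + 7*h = h*(h + 7)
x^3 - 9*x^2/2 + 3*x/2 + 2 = (x - 4)*(x - 1)*(x + 1/2)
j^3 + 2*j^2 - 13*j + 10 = (j - 2)*(j - 1)*(j + 5)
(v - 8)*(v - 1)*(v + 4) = v^3 - 5*v^2 - 28*v + 32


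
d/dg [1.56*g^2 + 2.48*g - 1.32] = 3.12*g + 2.48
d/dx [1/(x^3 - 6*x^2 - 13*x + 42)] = (-3*x^2 + 12*x + 13)/(x^3 - 6*x^2 - 13*x + 42)^2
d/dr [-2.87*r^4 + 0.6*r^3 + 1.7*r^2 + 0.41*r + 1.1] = -11.48*r^3 + 1.8*r^2 + 3.4*r + 0.41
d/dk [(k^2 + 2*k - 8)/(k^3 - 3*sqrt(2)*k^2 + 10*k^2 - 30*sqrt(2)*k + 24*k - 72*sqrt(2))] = (-k^2 + 4*k - 24*sqrt(2) + 12)/(k^4 - 6*sqrt(2)*k^3 + 12*k^3 - 72*sqrt(2)*k^2 + 54*k^2 - 216*sqrt(2)*k + 216*k + 648)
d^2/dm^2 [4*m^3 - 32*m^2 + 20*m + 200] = 24*m - 64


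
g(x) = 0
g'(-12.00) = 0.00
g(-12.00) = 0.00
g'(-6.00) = 0.00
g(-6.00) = 0.00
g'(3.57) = 0.00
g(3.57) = 0.00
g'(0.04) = 0.00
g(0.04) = 0.00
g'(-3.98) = 0.00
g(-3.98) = 0.00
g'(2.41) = 0.00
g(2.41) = 0.00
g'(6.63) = 0.00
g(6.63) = 0.00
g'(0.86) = 0.00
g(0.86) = 0.00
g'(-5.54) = 0.00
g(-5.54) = 0.00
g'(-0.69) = 0.00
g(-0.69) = 0.00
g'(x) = 0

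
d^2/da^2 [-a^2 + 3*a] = -2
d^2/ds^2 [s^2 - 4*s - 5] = 2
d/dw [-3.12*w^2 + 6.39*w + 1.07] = 6.39 - 6.24*w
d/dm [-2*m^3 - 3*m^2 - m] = -6*m^2 - 6*m - 1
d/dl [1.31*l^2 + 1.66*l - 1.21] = 2.62*l + 1.66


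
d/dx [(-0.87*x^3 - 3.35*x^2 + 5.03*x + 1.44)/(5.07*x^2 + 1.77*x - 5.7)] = (-4.4109*x^4 - 3.0798*x^3 - 16.5546*x^2 + 23.5884*x - 31.2198)/(25.7049*x^4 + 17.9478*x^3 - 54.6651*x^2 - 20.178*x + 32.49)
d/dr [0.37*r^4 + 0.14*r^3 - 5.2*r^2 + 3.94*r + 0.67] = 1.48*r^3 + 0.42*r^2 - 10.4*r + 3.94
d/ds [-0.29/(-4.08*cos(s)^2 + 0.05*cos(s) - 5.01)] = (2.3664*cos(s) - 0.0145)*sin(s)/(4.08*cos(s)^2 - 0.05*cos(s) + 5.01)^2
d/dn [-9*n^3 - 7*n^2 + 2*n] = -27*n^2 - 14*n + 2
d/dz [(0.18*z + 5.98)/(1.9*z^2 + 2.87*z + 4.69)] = (0.342*z^2 + 0.5166*z - (0.18*z + 5.98)*(3.8*z + 2.87) + 0.8442)/(1.9*z^2 + 2.87*z + 4.69)^2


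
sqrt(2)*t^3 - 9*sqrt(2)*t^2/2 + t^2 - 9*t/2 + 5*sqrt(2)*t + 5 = (t - 5/2)*(t - 2)*(sqrt(2)*t + 1)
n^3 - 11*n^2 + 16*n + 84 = (n - 7)*(n - 6)*(n + 2)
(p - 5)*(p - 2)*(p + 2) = p^3 - 5*p^2 - 4*p + 20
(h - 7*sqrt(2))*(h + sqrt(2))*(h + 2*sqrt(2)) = h^3 - 4*sqrt(2)*h^2 - 38*h - 28*sqrt(2)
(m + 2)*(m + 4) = m^2 + 6*m + 8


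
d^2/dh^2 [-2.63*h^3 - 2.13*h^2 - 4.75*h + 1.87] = -15.78*h - 4.26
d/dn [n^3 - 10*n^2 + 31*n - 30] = 3*n^2 - 20*n + 31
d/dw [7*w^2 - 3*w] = 14*w - 3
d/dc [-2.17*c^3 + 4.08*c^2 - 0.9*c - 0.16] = -6.51*c^2 + 8.16*c - 0.9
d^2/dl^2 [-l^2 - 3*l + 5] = -2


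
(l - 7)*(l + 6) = l^2 - l - 42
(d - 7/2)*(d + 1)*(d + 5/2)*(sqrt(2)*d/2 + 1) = sqrt(2)*d^4/2 + d^3 - 39*sqrt(2)*d^2/8 - 39*d/4 - 35*sqrt(2)*d/8 - 35/4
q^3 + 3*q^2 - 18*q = q*(q - 3)*(q + 6)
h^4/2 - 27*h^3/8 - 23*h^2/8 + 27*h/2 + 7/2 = (h/2 + 1)*(h - 7)*(h - 2)*(h + 1/4)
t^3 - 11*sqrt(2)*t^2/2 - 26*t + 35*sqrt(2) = (t - 7*sqrt(2))*(t - sqrt(2))*(t + 5*sqrt(2)/2)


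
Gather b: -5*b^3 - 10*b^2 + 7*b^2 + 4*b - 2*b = -5*b^3 - 3*b^2 + 2*b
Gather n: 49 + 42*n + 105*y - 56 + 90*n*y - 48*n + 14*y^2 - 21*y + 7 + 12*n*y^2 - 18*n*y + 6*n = n*(12*y^2 + 72*y) + 14*y^2 + 84*y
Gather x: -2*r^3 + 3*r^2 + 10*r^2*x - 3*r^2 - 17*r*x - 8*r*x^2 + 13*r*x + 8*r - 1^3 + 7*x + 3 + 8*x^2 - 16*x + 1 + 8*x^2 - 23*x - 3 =-2*r^3 + 8*r + x^2*(16 - 8*r) + x*(10*r^2 - 4*r - 32)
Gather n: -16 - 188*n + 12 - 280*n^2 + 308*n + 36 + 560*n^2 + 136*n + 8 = 280*n^2 + 256*n + 40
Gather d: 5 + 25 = 30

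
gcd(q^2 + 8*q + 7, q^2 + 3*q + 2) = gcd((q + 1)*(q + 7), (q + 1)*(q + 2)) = q + 1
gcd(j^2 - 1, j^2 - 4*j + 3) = j - 1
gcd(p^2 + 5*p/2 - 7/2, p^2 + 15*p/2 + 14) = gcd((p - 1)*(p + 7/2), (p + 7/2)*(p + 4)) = p + 7/2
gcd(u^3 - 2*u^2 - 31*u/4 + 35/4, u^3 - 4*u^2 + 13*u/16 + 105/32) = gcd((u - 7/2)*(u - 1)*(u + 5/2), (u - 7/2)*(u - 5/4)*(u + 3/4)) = u - 7/2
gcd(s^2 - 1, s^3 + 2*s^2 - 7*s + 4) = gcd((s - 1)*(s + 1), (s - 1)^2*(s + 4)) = s - 1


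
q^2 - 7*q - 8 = (q - 8)*(q + 1)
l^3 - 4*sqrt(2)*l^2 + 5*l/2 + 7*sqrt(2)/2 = (l - 7*sqrt(2)/2)*(l - sqrt(2))*(l + sqrt(2)/2)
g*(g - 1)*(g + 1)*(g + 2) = g^4 + 2*g^3 - g^2 - 2*g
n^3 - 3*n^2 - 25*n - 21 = (n - 7)*(n + 1)*(n + 3)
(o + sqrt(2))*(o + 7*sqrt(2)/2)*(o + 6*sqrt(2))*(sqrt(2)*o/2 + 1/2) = sqrt(2)*o^4/2 + 11*o^3 + 143*sqrt(2)*o^2/4 + 145*o/2 + 21*sqrt(2)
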